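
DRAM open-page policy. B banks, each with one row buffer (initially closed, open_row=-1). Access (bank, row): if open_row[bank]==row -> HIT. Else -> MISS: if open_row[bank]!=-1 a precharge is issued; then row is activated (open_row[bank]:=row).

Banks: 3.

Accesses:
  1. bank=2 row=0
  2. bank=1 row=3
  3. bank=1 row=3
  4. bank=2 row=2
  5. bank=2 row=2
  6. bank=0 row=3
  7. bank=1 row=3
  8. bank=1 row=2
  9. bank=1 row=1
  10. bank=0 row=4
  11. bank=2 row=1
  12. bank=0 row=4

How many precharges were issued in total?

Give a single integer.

Answer: 5

Derivation:
Acc 1: bank2 row0 -> MISS (open row0); precharges=0
Acc 2: bank1 row3 -> MISS (open row3); precharges=0
Acc 3: bank1 row3 -> HIT
Acc 4: bank2 row2 -> MISS (open row2); precharges=1
Acc 5: bank2 row2 -> HIT
Acc 6: bank0 row3 -> MISS (open row3); precharges=1
Acc 7: bank1 row3 -> HIT
Acc 8: bank1 row2 -> MISS (open row2); precharges=2
Acc 9: bank1 row1 -> MISS (open row1); precharges=3
Acc 10: bank0 row4 -> MISS (open row4); precharges=4
Acc 11: bank2 row1 -> MISS (open row1); precharges=5
Acc 12: bank0 row4 -> HIT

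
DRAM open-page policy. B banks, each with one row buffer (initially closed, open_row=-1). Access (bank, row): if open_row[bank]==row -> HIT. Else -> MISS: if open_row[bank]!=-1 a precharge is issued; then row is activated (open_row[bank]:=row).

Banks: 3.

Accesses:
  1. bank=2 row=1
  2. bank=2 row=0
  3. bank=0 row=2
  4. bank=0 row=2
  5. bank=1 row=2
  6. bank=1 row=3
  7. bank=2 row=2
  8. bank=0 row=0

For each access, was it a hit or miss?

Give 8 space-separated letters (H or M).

Acc 1: bank2 row1 -> MISS (open row1); precharges=0
Acc 2: bank2 row0 -> MISS (open row0); precharges=1
Acc 3: bank0 row2 -> MISS (open row2); precharges=1
Acc 4: bank0 row2 -> HIT
Acc 5: bank1 row2 -> MISS (open row2); precharges=1
Acc 6: bank1 row3 -> MISS (open row3); precharges=2
Acc 7: bank2 row2 -> MISS (open row2); precharges=3
Acc 8: bank0 row0 -> MISS (open row0); precharges=4

Answer: M M M H M M M M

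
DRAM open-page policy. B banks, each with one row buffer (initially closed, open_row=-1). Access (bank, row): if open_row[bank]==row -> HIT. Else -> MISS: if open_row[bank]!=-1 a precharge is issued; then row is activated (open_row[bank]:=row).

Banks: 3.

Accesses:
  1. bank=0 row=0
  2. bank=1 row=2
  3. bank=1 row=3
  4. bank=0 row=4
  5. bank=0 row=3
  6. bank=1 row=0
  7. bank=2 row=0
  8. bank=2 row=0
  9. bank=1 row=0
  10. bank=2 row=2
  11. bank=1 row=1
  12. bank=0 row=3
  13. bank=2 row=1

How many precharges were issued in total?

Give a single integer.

Answer: 7

Derivation:
Acc 1: bank0 row0 -> MISS (open row0); precharges=0
Acc 2: bank1 row2 -> MISS (open row2); precharges=0
Acc 3: bank1 row3 -> MISS (open row3); precharges=1
Acc 4: bank0 row4 -> MISS (open row4); precharges=2
Acc 5: bank0 row3 -> MISS (open row3); precharges=3
Acc 6: bank1 row0 -> MISS (open row0); precharges=4
Acc 7: bank2 row0 -> MISS (open row0); precharges=4
Acc 8: bank2 row0 -> HIT
Acc 9: bank1 row0 -> HIT
Acc 10: bank2 row2 -> MISS (open row2); precharges=5
Acc 11: bank1 row1 -> MISS (open row1); precharges=6
Acc 12: bank0 row3 -> HIT
Acc 13: bank2 row1 -> MISS (open row1); precharges=7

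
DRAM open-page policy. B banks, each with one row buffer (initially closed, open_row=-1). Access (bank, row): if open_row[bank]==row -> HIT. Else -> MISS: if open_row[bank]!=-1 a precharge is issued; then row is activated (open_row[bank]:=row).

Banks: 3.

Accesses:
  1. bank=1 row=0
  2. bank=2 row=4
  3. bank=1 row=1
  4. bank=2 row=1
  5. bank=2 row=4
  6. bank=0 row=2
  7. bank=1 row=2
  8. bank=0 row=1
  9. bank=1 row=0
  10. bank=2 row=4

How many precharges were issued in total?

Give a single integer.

Answer: 6

Derivation:
Acc 1: bank1 row0 -> MISS (open row0); precharges=0
Acc 2: bank2 row4 -> MISS (open row4); precharges=0
Acc 3: bank1 row1 -> MISS (open row1); precharges=1
Acc 4: bank2 row1 -> MISS (open row1); precharges=2
Acc 5: bank2 row4 -> MISS (open row4); precharges=3
Acc 6: bank0 row2 -> MISS (open row2); precharges=3
Acc 7: bank1 row2 -> MISS (open row2); precharges=4
Acc 8: bank0 row1 -> MISS (open row1); precharges=5
Acc 9: bank1 row0 -> MISS (open row0); precharges=6
Acc 10: bank2 row4 -> HIT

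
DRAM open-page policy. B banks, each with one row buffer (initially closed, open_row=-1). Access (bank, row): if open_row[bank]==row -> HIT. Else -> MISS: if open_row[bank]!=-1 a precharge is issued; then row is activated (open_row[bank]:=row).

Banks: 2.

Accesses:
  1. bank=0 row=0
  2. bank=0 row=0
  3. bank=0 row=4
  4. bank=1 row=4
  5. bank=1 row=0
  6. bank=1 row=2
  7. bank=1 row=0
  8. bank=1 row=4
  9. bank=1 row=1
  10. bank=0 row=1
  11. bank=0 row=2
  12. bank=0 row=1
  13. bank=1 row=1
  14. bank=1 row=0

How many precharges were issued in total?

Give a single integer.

Acc 1: bank0 row0 -> MISS (open row0); precharges=0
Acc 2: bank0 row0 -> HIT
Acc 3: bank0 row4 -> MISS (open row4); precharges=1
Acc 4: bank1 row4 -> MISS (open row4); precharges=1
Acc 5: bank1 row0 -> MISS (open row0); precharges=2
Acc 6: bank1 row2 -> MISS (open row2); precharges=3
Acc 7: bank1 row0 -> MISS (open row0); precharges=4
Acc 8: bank1 row4 -> MISS (open row4); precharges=5
Acc 9: bank1 row1 -> MISS (open row1); precharges=6
Acc 10: bank0 row1 -> MISS (open row1); precharges=7
Acc 11: bank0 row2 -> MISS (open row2); precharges=8
Acc 12: bank0 row1 -> MISS (open row1); precharges=9
Acc 13: bank1 row1 -> HIT
Acc 14: bank1 row0 -> MISS (open row0); precharges=10

Answer: 10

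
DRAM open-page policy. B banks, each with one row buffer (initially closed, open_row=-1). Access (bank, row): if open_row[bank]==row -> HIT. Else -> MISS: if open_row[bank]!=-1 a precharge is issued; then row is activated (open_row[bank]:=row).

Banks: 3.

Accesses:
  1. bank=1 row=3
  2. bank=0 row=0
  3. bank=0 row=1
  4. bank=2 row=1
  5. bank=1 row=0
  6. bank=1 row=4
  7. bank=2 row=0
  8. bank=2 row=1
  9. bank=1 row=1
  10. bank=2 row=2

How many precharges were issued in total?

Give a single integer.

Answer: 7

Derivation:
Acc 1: bank1 row3 -> MISS (open row3); precharges=0
Acc 2: bank0 row0 -> MISS (open row0); precharges=0
Acc 3: bank0 row1 -> MISS (open row1); precharges=1
Acc 4: bank2 row1 -> MISS (open row1); precharges=1
Acc 5: bank1 row0 -> MISS (open row0); precharges=2
Acc 6: bank1 row4 -> MISS (open row4); precharges=3
Acc 7: bank2 row0 -> MISS (open row0); precharges=4
Acc 8: bank2 row1 -> MISS (open row1); precharges=5
Acc 9: bank1 row1 -> MISS (open row1); precharges=6
Acc 10: bank2 row2 -> MISS (open row2); precharges=7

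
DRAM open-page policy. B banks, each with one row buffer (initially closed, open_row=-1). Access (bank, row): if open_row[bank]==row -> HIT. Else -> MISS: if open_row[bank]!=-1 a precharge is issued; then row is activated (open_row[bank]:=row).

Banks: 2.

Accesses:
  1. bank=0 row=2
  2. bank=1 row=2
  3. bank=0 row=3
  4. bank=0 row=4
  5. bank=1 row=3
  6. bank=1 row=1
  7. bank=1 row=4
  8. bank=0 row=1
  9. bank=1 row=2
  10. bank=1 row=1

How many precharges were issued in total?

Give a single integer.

Answer: 8

Derivation:
Acc 1: bank0 row2 -> MISS (open row2); precharges=0
Acc 2: bank1 row2 -> MISS (open row2); precharges=0
Acc 3: bank0 row3 -> MISS (open row3); precharges=1
Acc 4: bank0 row4 -> MISS (open row4); precharges=2
Acc 5: bank1 row3 -> MISS (open row3); precharges=3
Acc 6: bank1 row1 -> MISS (open row1); precharges=4
Acc 7: bank1 row4 -> MISS (open row4); precharges=5
Acc 8: bank0 row1 -> MISS (open row1); precharges=6
Acc 9: bank1 row2 -> MISS (open row2); precharges=7
Acc 10: bank1 row1 -> MISS (open row1); precharges=8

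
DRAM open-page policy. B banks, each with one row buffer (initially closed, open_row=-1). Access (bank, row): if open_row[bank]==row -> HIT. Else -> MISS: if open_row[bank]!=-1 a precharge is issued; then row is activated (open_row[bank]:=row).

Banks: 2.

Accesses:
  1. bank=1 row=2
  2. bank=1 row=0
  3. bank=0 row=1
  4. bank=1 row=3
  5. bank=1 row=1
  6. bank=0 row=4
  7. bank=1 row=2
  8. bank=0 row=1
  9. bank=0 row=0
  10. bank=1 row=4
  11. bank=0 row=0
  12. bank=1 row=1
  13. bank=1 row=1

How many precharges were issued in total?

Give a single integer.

Acc 1: bank1 row2 -> MISS (open row2); precharges=0
Acc 2: bank1 row0 -> MISS (open row0); precharges=1
Acc 3: bank0 row1 -> MISS (open row1); precharges=1
Acc 4: bank1 row3 -> MISS (open row3); precharges=2
Acc 5: bank1 row1 -> MISS (open row1); precharges=3
Acc 6: bank0 row4 -> MISS (open row4); precharges=4
Acc 7: bank1 row2 -> MISS (open row2); precharges=5
Acc 8: bank0 row1 -> MISS (open row1); precharges=6
Acc 9: bank0 row0 -> MISS (open row0); precharges=7
Acc 10: bank1 row4 -> MISS (open row4); precharges=8
Acc 11: bank0 row0 -> HIT
Acc 12: bank1 row1 -> MISS (open row1); precharges=9
Acc 13: bank1 row1 -> HIT

Answer: 9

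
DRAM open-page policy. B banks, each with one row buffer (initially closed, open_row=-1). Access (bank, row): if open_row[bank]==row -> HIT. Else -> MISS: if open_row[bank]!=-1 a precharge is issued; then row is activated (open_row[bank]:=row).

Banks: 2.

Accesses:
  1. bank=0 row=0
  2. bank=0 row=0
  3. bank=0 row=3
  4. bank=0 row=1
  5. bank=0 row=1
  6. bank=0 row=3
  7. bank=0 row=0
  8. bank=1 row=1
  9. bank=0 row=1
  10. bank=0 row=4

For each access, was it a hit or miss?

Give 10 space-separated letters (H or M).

Answer: M H M M H M M M M M

Derivation:
Acc 1: bank0 row0 -> MISS (open row0); precharges=0
Acc 2: bank0 row0 -> HIT
Acc 3: bank0 row3 -> MISS (open row3); precharges=1
Acc 4: bank0 row1 -> MISS (open row1); precharges=2
Acc 5: bank0 row1 -> HIT
Acc 6: bank0 row3 -> MISS (open row3); precharges=3
Acc 7: bank0 row0 -> MISS (open row0); precharges=4
Acc 8: bank1 row1 -> MISS (open row1); precharges=4
Acc 9: bank0 row1 -> MISS (open row1); precharges=5
Acc 10: bank0 row4 -> MISS (open row4); precharges=6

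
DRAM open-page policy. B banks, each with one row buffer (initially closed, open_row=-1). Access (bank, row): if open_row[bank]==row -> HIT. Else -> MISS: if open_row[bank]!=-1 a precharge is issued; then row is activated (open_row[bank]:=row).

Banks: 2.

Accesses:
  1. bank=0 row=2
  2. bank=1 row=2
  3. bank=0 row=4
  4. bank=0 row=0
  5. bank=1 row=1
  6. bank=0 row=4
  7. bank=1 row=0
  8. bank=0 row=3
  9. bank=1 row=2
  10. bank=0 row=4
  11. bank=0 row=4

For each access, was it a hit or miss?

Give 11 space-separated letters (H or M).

Acc 1: bank0 row2 -> MISS (open row2); precharges=0
Acc 2: bank1 row2 -> MISS (open row2); precharges=0
Acc 3: bank0 row4 -> MISS (open row4); precharges=1
Acc 4: bank0 row0 -> MISS (open row0); precharges=2
Acc 5: bank1 row1 -> MISS (open row1); precharges=3
Acc 6: bank0 row4 -> MISS (open row4); precharges=4
Acc 7: bank1 row0 -> MISS (open row0); precharges=5
Acc 8: bank0 row3 -> MISS (open row3); precharges=6
Acc 9: bank1 row2 -> MISS (open row2); precharges=7
Acc 10: bank0 row4 -> MISS (open row4); precharges=8
Acc 11: bank0 row4 -> HIT

Answer: M M M M M M M M M M H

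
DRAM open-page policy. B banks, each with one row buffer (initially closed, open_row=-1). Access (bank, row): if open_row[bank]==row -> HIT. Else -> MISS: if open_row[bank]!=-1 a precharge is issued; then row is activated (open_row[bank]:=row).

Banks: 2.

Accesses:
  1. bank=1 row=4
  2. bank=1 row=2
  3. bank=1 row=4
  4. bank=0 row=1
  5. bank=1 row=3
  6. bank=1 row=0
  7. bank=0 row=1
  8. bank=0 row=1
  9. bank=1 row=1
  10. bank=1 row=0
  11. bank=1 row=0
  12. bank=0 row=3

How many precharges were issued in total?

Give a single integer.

Answer: 7

Derivation:
Acc 1: bank1 row4 -> MISS (open row4); precharges=0
Acc 2: bank1 row2 -> MISS (open row2); precharges=1
Acc 3: bank1 row4 -> MISS (open row4); precharges=2
Acc 4: bank0 row1 -> MISS (open row1); precharges=2
Acc 5: bank1 row3 -> MISS (open row3); precharges=3
Acc 6: bank1 row0 -> MISS (open row0); precharges=4
Acc 7: bank0 row1 -> HIT
Acc 8: bank0 row1 -> HIT
Acc 9: bank1 row1 -> MISS (open row1); precharges=5
Acc 10: bank1 row0 -> MISS (open row0); precharges=6
Acc 11: bank1 row0 -> HIT
Acc 12: bank0 row3 -> MISS (open row3); precharges=7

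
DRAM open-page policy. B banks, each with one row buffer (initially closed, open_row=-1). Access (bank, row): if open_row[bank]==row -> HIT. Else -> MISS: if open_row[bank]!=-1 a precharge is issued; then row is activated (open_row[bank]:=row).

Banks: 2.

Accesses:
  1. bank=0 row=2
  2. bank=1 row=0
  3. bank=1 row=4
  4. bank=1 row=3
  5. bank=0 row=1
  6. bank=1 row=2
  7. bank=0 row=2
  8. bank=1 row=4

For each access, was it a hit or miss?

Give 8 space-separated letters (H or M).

Answer: M M M M M M M M

Derivation:
Acc 1: bank0 row2 -> MISS (open row2); precharges=0
Acc 2: bank1 row0 -> MISS (open row0); precharges=0
Acc 3: bank1 row4 -> MISS (open row4); precharges=1
Acc 4: bank1 row3 -> MISS (open row3); precharges=2
Acc 5: bank0 row1 -> MISS (open row1); precharges=3
Acc 6: bank1 row2 -> MISS (open row2); precharges=4
Acc 7: bank0 row2 -> MISS (open row2); precharges=5
Acc 8: bank1 row4 -> MISS (open row4); precharges=6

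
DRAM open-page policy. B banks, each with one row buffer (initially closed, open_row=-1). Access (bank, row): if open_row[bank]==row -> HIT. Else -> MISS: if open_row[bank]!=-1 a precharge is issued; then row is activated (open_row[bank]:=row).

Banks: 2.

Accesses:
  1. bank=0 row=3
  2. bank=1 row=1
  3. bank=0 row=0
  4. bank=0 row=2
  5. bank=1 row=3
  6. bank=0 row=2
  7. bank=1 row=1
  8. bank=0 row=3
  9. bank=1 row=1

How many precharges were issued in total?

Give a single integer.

Answer: 5

Derivation:
Acc 1: bank0 row3 -> MISS (open row3); precharges=0
Acc 2: bank1 row1 -> MISS (open row1); precharges=0
Acc 3: bank0 row0 -> MISS (open row0); precharges=1
Acc 4: bank0 row2 -> MISS (open row2); precharges=2
Acc 5: bank1 row3 -> MISS (open row3); precharges=3
Acc 6: bank0 row2 -> HIT
Acc 7: bank1 row1 -> MISS (open row1); precharges=4
Acc 8: bank0 row3 -> MISS (open row3); precharges=5
Acc 9: bank1 row1 -> HIT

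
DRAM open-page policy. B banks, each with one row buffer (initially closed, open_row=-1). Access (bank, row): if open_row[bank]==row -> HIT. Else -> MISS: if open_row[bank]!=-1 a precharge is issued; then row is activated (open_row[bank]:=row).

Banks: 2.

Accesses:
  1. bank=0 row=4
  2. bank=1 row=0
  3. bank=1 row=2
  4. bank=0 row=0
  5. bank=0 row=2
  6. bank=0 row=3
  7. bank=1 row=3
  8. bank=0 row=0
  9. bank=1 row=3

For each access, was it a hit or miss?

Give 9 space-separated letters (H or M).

Answer: M M M M M M M M H

Derivation:
Acc 1: bank0 row4 -> MISS (open row4); precharges=0
Acc 2: bank1 row0 -> MISS (open row0); precharges=0
Acc 3: bank1 row2 -> MISS (open row2); precharges=1
Acc 4: bank0 row0 -> MISS (open row0); precharges=2
Acc 5: bank0 row2 -> MISS (open row2); precharges=3
Acc 6: bank0 row3 -> MISS (open row3); precharges=4
Acc 7: bank1 row3 -> MISS (open row3); precharges=5
Acc 8: bank0 row0 -> MISS (open row0); precharges=6
Acc 9: bank1 row3 -> HIT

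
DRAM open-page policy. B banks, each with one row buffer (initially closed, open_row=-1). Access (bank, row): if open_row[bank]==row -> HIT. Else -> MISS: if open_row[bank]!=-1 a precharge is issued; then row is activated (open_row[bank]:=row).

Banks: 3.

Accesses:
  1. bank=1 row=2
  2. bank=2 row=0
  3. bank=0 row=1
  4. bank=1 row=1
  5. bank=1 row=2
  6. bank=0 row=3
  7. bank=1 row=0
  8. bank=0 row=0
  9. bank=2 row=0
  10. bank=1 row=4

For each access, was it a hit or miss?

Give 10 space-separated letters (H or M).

Answer: M M M M M M M M H M

Derivation:
Acc 1: bank1 row2 -> MISS (open row2); precharges=0
Acc 2: bank2 row0 -> MISS (open row0); precharges=0
Acc 3: bank0 row1 -> MISS (open row1); precharges=0
Acc 4: bank1 row1 -> MISS (open row1); precharges=1
Acc 5: bank1 row2 -> MISS (open row2); precharges=2
Acc 6: bank0 row3 -> MISS (open row3); precharges=3
Acc 7: bank1 row0 -> MISS (open row0); precharges=4
Acc 8: bank0 row0 -> MISS (open row0); precharges=5
Acc 9: bank2 row0 -> HIT
Acc 10: bank1 row4 -> MISS (open row4); precharges=6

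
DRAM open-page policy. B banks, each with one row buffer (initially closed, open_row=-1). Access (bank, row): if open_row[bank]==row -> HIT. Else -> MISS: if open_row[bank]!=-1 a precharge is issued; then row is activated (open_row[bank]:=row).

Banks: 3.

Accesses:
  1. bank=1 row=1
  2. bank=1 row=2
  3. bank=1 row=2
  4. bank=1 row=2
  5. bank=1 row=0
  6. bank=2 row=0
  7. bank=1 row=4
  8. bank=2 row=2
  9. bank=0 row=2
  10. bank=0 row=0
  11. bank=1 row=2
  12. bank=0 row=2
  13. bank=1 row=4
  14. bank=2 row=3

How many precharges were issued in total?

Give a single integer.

Acc 1: bank1 row1 -> MISS (open row1); precharges=0
Acc 2: bank1 row2 -> MISS (open row2); precharges=1
Acc 3: bank1 row2 -> HIT
Acc 4: bank1 row2 -> HIT
Acc 5: bank1 row0 -> MISS (open row0); precharges=2
Acc 6: bank2 row0 -> MISS (open row0); precharges=2
Acc 7: bank1 row4 -> MISS (open row4); precharges=3
Acc 8: bank2 row2 -> MISS (open row2); precharges=4
Acc 9: bank0 row2 -> MISS (open row2); precharges=4
Acc 10: bank0 row0 -> MISS (open row0); precharges=5
Acc 11: bank1 row2 -> MISS (open row2); precharges=6
Acc 12: bank0 row2 -> MISS (open row2); precharges=7
Acc 13: bank1 row4 -> MISS (open row4); precharges=8
Acc 14: bank2 row3 -> MISS (open row3); precharges=9

Answer: 9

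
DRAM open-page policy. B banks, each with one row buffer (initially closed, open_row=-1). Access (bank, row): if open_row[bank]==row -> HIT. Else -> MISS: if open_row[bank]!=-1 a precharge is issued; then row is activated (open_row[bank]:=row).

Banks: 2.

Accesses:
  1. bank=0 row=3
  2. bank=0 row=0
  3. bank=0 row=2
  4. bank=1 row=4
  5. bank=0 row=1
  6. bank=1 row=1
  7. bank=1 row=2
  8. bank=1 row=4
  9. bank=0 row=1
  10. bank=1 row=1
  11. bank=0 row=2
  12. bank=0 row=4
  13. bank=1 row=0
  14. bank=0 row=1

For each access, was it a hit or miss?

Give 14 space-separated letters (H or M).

Answer: M M M M M M M M H M M M M M

Derivation:
Acc 1: bank0 row3 -> MISS (open row3); precharges=0
Acc 2: bank0 row0 -> MISS (open row0); precharges=1
Acc 3: bank0 row2 -> MISS (open row2); precharges=2
Acc 4: bank1 row4 -> MISS (open row4); precharges=2
Acc 5: bank0 row1 -> MISS (open row1); precharges=3
Acc 6: bank1 row1 -> MISS (open row1); precharges=4
Acc 7: bank1 row2 -> MISS (open row2); precharges=5
Acc 8: bank1 row4 -> MISS (open row4); precharges=6
Acc 9: bank0 row1 -> HIT
Acc 10: bank1 row1 -> MISS (open row1); precharges=7
Acc 11: bank0 row2 -> MISS (open row2); precharges=8
Acc 12: bank0 row4 -> MISS (open row4); precharges=9
Acc 13: bank1 row0 -> MISS (open row0); precharges=10
Acc 14: bank0 row1 -> MISS (open row1); precharges=11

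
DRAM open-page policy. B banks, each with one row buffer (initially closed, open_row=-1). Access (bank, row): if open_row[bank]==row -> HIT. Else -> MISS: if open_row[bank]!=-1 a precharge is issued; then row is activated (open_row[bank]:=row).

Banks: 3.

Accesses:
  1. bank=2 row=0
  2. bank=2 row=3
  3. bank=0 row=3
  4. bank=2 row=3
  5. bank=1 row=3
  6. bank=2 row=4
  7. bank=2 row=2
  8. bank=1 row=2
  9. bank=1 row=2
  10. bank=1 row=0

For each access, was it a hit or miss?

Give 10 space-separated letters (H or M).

Acc 1: bank2 row0 -> MISS (open row0); precharges=0
Acc 2: bank2 row3 -> MISS (open row3); precharges=1
Acc 3: bank0 row3 -> MISS (open row3); precharges=1
Acc 4: bank2 row3 -> HIT
Acc 5: bank1 row3 -> MISS (open row3); precharges=1
Acc 6: bank2 row4 -> MISS (open row4); precharges=2
Acc 7: bank2 row2 -> MISS (open row2); precharges=3
Acc 8: bank1 row2 -> MISS (open row2); precharges=4
Acc 9: bank1 row2 -> HIT
Acc 10: bank1 row0 -> MISS (open row0); precharges=5

Answer: M M M H M M M M H M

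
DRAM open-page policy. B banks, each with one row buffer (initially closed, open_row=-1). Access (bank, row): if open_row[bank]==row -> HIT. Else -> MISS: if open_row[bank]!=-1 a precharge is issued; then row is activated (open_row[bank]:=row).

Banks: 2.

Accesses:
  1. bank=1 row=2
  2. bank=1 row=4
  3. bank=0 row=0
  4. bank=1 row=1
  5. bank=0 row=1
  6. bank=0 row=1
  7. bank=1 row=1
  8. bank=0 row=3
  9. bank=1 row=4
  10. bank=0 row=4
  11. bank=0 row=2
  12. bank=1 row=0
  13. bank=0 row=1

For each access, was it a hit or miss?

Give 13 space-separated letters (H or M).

Acc 1: bank1 row2 -> MISS (open row2); precharges=0
Acc 2: bank1 row4 -> MISS (open row4); precharges=1
Acc 3: bank0 row0 -> MISS (open row0); precharges=1
Acc 4: bank1 row1 -> MISS (open row1); precharges=2
Acc 5: bank0 row1 -> MISS (open row1); precharges=3
Acc 6: bank0 row1 -> HIT
Acc 7: bank1 row1 -> HIT
Acc 8: bank0 row3 -> MISS (open row3); precharges=4
Acc 9: bank1 row4 -> MISS (open row4); precharges=5
Acc 10: bank0 row4 -> MISS (open row4); precharges=6
Acc 11: bank0 row2 -> MISS (open row2); precharges=7
Acc 12: bank1 row0 -> MISS (open row0); precharges=8
Acc 13: bank0 row1 -> MISS (open row1); precharges=9

Answer: M M M M M H H M M M M M M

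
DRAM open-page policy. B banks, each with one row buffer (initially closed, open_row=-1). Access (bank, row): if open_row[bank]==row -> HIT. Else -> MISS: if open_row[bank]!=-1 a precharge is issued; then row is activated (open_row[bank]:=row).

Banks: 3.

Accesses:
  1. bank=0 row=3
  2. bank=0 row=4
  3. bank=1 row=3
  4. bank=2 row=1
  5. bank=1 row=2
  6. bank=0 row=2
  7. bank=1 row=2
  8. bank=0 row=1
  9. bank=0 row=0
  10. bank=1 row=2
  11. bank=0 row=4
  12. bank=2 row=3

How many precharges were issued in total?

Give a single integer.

Acc 1: bank0 row3 -> MISS (open row3); precharges=0
Acc 2: bank0 row4 -> MISS (open row4); precharges=1
Acc 3: bank1 row3 -> MISS (open row3); precharges=1
Acc 4: bank2 row1 -> MISS (open row1); precharges=1
Acc 5: bank1 row2 -> MISS (open row2); precharges=2
Acc 6: bank0 row2 -> MISS (open row2); precharges=3
Acc 7: bank1 row2 -> HIT
Acc 8: bank0 row1 -> MISS (open row1); precharges=4
Acc 9: bank0 row0 -> MISS (open row0); precharges=5
Acc 10: bank1 row2 -> HIT
Acc 11: bank0 row4 -> MISS (open row4); precharges=6
Acc 12: bank2 row3 -> MISS (open row3); precharges=7

Answer: 7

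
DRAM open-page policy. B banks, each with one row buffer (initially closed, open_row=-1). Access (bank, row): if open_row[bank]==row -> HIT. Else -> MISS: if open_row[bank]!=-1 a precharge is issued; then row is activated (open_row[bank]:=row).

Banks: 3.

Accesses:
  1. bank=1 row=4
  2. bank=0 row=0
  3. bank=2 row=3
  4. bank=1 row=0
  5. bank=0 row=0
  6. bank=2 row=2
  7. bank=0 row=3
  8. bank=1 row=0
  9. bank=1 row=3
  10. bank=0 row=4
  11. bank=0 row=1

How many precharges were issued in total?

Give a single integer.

Acc 1: bank1 row4 -> MISS (open row4); precharges=0
Acc 2: bank0 row0 -> MISS (open row0); precharges=0
Acc 3: bank2 row3 -> MISS (open row3); precharges=0
Acc 4: bank1 row0 -> MISS (open row0); precharges=1
Acc 5: bank0 row0 -> HIT
Acc 6: bank2 row2 -> MISS (open row2); precharges=2
Acc 7: bank0 row3 -> MISS (open row3); precharges=3
Acc 8: bank1 row0 -> HIT
Acc 9: bank1 row3 -> MISS (open row3); precharges=4
Acc 10: bank0 row4 -> MISS (open row4); precharges=5
Acc 11: bank0 row1 -> MISS (open row1); precharges=6

Answer: 6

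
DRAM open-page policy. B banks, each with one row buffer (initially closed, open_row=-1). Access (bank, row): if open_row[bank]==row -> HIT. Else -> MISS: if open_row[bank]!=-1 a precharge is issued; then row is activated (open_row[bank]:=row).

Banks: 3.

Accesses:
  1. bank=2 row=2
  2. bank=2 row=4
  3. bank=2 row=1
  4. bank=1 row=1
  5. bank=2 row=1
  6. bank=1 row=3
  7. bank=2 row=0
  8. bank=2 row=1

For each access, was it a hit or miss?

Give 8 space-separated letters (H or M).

Answer: M M M M H M M M

Derivation:
Acc 1: bank2 row2 -> MISS (open row2); precharges=0
Acc 2: bank2 row4 -> MISS (open row4); precharges=1
Acc 3: bank2 row1 -> MISS (open row1); precharges=2
Acc 4: bank1 row1 -> MISS (open row1); precharges=2
Acc 5: bank2 row1 -> HIT
Acc 6: bank1 row3 -> MISS (open row3); precharges=3
Acc 7: bank2 row0 -> MISS (open row0); precharges=4
Acc 8: bank2 row1 -> MISS (open row1); precharges=5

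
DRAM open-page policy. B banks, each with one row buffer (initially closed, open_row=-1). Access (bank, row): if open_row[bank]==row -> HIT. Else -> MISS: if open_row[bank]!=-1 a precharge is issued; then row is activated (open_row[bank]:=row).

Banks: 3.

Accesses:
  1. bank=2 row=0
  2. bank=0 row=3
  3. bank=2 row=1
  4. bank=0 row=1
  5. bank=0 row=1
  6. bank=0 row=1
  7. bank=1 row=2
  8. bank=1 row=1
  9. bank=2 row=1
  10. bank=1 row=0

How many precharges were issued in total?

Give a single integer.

Answer: 4

Derivation:
Acc 1: bank2 row0 -> MISS (open row0); precharges=0
Acc 2: bank0 row3 -> MISS (open row3); precharges=0
Acc 3: bank2 row1 -> MISS (open row1); precharges=1
Acc 4: bank0 row1 -> MISS (open row1); precharges=2
Acc 5: bank0 row1 -> HIT
Acc 6: bank0 row1 -> HIT
Acc 7: bank1 row2 -> MISS (open row2); precharges=2
Acc 8: bank1 row1 -> MISS (open row1); precharges=3
Acc 9: bank2 row1 -> HIT
Acc 10: bank1 row0 -> MISS (open row0); precharges=4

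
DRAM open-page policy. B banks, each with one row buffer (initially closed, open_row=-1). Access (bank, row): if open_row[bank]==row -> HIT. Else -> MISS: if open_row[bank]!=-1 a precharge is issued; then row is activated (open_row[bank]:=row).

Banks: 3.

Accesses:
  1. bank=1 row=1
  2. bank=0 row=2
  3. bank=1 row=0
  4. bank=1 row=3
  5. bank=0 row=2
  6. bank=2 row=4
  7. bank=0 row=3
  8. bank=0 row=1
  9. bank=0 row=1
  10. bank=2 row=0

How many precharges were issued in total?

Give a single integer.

Acc 1: bank1 row1 -> MISS (open row1); precharges=0
Acc 2: bank0 row2 -> MISS (open row2); precharges=0
Acc 3: bank1 row0 -> MISS (open row0); precharges=1
Acc 4: bank1 row3 -> MISS (open row3); precharges=2
Acc 5: bank0 row2 -> HIT
Acc 6: bank2 row4 -> MISS (open row4); precharges=2
Acc 7: bank0 row3 -> MISS (open row3); precharges=3
Acc 8: bank0 row1 -> MISS (open row1); precharges=4
Acc 9: bank0 row1 -> HIT
Acc 10: bank2 row0 -> MISS (open row0); precharges=5

Answer: 5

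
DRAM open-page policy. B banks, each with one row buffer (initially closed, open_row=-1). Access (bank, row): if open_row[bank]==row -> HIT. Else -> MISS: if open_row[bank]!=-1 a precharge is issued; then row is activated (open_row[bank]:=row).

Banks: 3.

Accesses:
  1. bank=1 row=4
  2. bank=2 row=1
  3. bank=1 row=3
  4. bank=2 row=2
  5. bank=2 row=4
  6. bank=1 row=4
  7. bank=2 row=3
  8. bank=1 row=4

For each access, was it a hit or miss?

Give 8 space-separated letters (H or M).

Acc 1: bank1 row4 -> MISS (open row4); precharges=0
Acc 2: bank2 row1 -> MISS (open row1); precharges=0
Acc 3: bank1 row3 -> MISS (open row3); precharges=1
Acc 4: bank2 row2 -> MISS (open row2); precharges=2
Acc 5: bank2 row4 -> MISS (open row4); precharges=3
Acc 6: bank1 row4 -> MISS (open row4); precharges=4
Acc 7: bank2 row3 -> MISS (open row3); precharges=5
Acc 8: bank1 row4 -> HIT

Answer: M M M M M M M H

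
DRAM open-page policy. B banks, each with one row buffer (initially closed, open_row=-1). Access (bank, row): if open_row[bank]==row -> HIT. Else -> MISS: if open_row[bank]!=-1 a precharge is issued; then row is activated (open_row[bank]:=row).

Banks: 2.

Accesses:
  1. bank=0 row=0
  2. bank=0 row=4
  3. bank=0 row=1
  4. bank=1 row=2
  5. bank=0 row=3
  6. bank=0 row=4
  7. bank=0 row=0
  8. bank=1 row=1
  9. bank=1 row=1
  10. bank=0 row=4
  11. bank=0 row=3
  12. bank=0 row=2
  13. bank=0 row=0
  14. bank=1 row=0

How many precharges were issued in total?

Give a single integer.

Acc 1: bank0 row0 -> MISS (open row0); precharges=0
Acc 2: bank0 row4 -> MISS (open row4); precharges=1
Acc 3: bank0 row1 -> MISS (open row1); precharges=2
Acc 4: bank1 row2 -> MISS (open row2); precharges=2
Acc 5: bank0 row3 -> MISS (open row3); precharges=3
Acc 6: bank0 row4 -> MISS (open row4); precharges=4
Acc 7: bank0 row0 -> MISS (open row0); precharges=5
Acc 8: bank1 row1 -> MISS (open row1); precharges=6
Acc 9: bank1 row1 -> HIT
Acc 10: bank0 row4 -> MISS (open row4); precharges=7
Acc 11: bank0 row3 -> MISS (open row3); precharges=8
Acc 12: bank0 row2 -> MISS (open row2); precharges=9
Acc 13: bank0 row0 -> MISS (open row0); precharges=10
Acc 14: bank1 row0 -> MISS (open row0); precharges=11

Answer: 11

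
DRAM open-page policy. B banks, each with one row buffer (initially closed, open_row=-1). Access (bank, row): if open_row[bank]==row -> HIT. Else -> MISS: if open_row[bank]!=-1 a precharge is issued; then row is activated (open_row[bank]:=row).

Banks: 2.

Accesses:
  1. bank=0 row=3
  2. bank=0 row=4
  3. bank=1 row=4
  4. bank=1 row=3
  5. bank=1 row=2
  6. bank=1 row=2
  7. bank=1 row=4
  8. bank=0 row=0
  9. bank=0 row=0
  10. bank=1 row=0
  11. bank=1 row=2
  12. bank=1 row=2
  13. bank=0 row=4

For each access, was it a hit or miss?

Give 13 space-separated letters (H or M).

Acc 1: bank0 row3 -> MISS (open row3); precharges=0
Acc 2: bank0 row4 -> MISS (open row4); precharges=1
Acc 3: bank1 row4 -> MISS (open row4); precharges=1
Acc 4: bank1 row3 -> MISS (open row3); precharges=2
Acc 5: bank1 row2 -> MISS (open row2); precharges=3
Acc 6: bank1 row2 -> HIT
Acc 7: bank1 row4 -> MISS (open row4); precharges=4
Acc 8: bank0 row0 -> MISS (open row0); precharges=5
Acc 9: bank0 row0 -> HIT
Acc 10: bank1 row0 -> MISS (open row0); precharges=6
Acc 11: bank1 row2 -> MISS (open row2); precharges=7
Acc 12: bank1 row2 -> HIT
Acc 13: bank0 row4 -> MISS (open row4); precharges=8

Answer: M M M M M H M M H M M H M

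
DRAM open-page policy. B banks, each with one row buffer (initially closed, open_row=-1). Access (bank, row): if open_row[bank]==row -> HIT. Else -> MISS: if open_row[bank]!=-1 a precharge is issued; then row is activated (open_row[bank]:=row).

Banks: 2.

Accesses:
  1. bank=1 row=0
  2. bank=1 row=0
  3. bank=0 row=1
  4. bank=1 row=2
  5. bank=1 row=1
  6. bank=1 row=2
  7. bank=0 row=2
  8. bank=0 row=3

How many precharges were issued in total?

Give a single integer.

Acc 1: bank1 row0 -> MISS (open row0); precharges=0
Acc 2: bank1 row0 -> HIT
Acc 3: bank0 row1 -> MISS (open row1); precharges=0
Acc 4: bank1 row2 -> MISS (open row2); precharges=1
Acc 5: bank1 row1 -> MISS (open row1); precharges=2
Acc 6: bank1 row2 -> MISS (open row2); precharges=3
Acc 7: bank0 row2 -> MISS (open row2); precharges=4
Acc 8: bank0 row3 -> MISS (open row3); precharges=5

Answer: 5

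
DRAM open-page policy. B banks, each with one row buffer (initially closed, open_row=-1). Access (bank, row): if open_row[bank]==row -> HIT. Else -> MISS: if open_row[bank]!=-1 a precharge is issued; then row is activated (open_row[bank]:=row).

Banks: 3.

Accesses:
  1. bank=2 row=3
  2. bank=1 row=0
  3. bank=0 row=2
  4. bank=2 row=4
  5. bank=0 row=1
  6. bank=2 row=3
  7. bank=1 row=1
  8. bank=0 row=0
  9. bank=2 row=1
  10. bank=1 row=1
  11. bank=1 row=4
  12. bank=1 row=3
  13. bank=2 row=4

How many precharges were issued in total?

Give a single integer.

Acc 1: bank2 row3 -> MISS (open row3); precharges=0
Acc 2: bank1 row0 -> MISS (open row0); precharges=0
Acc 3: bank0 row2 -> MISS (open row2); precharges=0
Acc 4: bank2 row4 -> MISS (open row4); precharges=1
Acc 5: bank0 row1 -> MISS (open row1); precharges=2
Acc 6: bank2 row3 -> MISS (open row3); precharges=3
Acc 7: bank1 row1 -> MISS (open row1); precharges=4
Acc 8: bank0 row0 -> MISS (open row0); precharges=5
Acc 9: bank2 row1 -> MISS (open row1); precharges=6
Acc 10: bank1 row1 -> HIT
Acc 11: bank1 row4 -> MISS (open row4); precharges=7
Acc 12: bank1 row3 -> MISS (open row3); precharges=8
Acc 13: bank2 row4 -> MISS (open row4); precharges=9

Answer: 9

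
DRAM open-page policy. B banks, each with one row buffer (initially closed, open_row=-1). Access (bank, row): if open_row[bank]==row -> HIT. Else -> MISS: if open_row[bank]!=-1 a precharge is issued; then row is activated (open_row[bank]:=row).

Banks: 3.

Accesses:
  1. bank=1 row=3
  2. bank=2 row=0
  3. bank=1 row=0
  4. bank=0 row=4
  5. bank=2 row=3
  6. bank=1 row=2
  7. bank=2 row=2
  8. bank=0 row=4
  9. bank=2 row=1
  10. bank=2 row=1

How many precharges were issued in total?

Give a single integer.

Answer: 5

Derivation:
Acc 1: bank1 row3 -> MISS (open row3); precharges=0
Acc 2: bank2 row0 -> MISS (open row0); precharges=0
Acc 3: bank1 row0 -> MISS (open row0); precharges=1
Acc 4: bank0 row4 -> MISS (open row4); precharges=1
Acc 5: bank2 row3 -> MISS (open row3); precharges=2
Acc 6: bank1 row2 -> MISS (open row2); precharges=3
Acc 7: bank2 row2 -> MISS (open row2); precharges=4
Acc 8: bank0 row4 -> HIT
Acc 9: bank2 row1 -> MISS (open row1); precharges=5
Acc 10: bank2 row1 -> HIT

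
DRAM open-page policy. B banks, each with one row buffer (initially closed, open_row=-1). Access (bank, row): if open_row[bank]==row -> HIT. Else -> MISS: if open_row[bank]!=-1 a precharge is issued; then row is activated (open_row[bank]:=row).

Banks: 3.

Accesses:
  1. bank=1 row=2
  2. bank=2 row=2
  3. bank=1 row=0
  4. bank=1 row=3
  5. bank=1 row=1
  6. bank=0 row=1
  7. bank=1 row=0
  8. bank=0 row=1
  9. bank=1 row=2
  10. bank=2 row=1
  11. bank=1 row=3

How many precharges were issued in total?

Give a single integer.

Acc 1: bank1 row2 -> MISS (open row2); precharges=0
Acc 2: bank2 row2 -> MISS (open row2); precharges=0
Acc 3: bank1 row0 -> MISS (open row0); precharges=1
Acc 4: bank1 row3 -> MISS (open row3); precharges=2
Acc 5: bank1 row1 -> MISS (open row1); precharges=3
Acc 6: bank0 row1 -> MISS (open row1); precharges=3
Acc 7: bank1 row0 -> MISS (open row0); precharges=4
Acc 8: bank0 row1 -> HIT
Acc 9: bank1 row2 -> MISS (open row2); precharges=5
Acc 10: bank2 row1 -> MISS (open row1); precharges=6
Acc 11: bank1 row3 -> MISS (open row3); precharges=7

Answer: 7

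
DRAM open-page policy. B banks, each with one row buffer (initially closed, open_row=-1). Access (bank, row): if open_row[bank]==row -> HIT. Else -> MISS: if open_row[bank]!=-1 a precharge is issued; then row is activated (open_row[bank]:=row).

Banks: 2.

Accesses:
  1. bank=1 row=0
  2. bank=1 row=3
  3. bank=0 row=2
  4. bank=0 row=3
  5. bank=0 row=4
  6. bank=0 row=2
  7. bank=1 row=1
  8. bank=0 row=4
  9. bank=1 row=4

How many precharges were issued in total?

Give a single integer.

Answer: 7

Derivation:
Acc 1: bank1 row0 -> MISS (open row0); precharges=0
Acc 2: bank1 row3 -> MISS (open row3); precharges=1
Acc 3: bank0 row2 -> MISS (open row2); precharges=1
Acc 4: bank0 row3 -> MISS (open row3); precharges=2
Acc 5: bank0 row4 -> MISS (open row4); precharges=3
Acc 6: bank0 row2 -> MISS (open row2); precharges=4
Acc 7: bank1 row1 -> MISS (open row1); precharges=5
Acc 8: bank0 row4 -> MISS (open row4); precharges=6
Acc 9: bank1 row4 -> MISS (open row4); precharges=7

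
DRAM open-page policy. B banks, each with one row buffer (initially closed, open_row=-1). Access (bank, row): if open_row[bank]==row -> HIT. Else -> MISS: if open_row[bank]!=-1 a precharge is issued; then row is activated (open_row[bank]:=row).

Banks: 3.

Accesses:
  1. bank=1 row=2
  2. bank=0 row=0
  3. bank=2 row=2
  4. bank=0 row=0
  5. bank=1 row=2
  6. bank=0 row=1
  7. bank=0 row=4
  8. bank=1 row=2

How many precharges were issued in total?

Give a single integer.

Acc 1: bank1 row2 -> MISS (open row2); precharges=0
Acc 2: bank0 row0 -> MISS (open row0); precharges=0
Acc 3: bank2 row2 -> MISS (open row2); precharges=0
Acc 4: bank0 row0 -> HIT
Acc 5: bank1 row2 -> HIT
Acc 6: bank0 row1 -> MISS (open row1); precharges=1
Acc 7: bank0 row4 -> MISS (open row4); precharges=2
Acc 8: bank1 row2 -> HIT

Answer: 2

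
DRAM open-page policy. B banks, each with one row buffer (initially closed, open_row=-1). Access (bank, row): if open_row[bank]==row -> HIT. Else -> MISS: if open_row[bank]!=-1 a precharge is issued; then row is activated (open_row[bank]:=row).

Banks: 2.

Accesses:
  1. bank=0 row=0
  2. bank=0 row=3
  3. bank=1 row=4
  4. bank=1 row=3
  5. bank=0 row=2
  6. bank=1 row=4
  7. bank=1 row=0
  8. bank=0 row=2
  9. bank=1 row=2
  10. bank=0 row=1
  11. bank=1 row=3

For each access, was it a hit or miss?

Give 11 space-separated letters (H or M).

Acc 1: bank0 row0 -> MISS (open row0); precharges=0
Acc 2: bank0 row3 -> MISS (open row3); precharges=1
Acc 3: bank1 row4 -> MISS (open row4); precharges=1
Acc 4: bank1 row3 -> MISS (open row3); precharges=2
Acc 5: bank0 row2 -> MISS (open row2); precharges=3
Acc 6: bank1 row4 -> MISS (open row4); precharges=4
Acc 7: bank1 row0 -> MISS (open row0); precharges=5
Acc 8: bank0 row2 -> HIT
Acc 9: bank1 row2 -> MISS (open row2); precharges=6
Acc 10: bank0 row1 -> MISS (open row1); precharges=7
Acc 11: bank1 row3 -> MISS (open row3); precharges=8

Answer: M M M M M M M H M M M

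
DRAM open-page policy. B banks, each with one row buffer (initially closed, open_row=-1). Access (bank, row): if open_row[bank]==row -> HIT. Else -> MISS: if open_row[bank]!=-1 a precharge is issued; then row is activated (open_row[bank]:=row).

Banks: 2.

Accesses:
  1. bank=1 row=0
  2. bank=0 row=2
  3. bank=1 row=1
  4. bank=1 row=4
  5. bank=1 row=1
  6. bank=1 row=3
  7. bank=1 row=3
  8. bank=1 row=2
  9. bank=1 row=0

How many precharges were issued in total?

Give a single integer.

Acc 1: bank1 row0 -> MISS (open row0); precharges=0
Acc 2: bank0 row2 -> MISS (open row2); precharges=0
Acc 3: bank1 row1 -> MISS (open row1); precharges=1
Acc 4: bank1 row4 -> MISS (open row4); precharges=2
Acc 5: bank1 row1 -> MISS (open row1); precharges=3
Acc 6: bank1 row3 -> MISS (open row3); precharges=4
Acc 7: bank1 row3 -> HIT
Acc 8: bank1 row2 -> MISS (open row2); precharges=5
Acc 9: bank1 row0 -> MISS (open row0); precharges=6

Answer: 6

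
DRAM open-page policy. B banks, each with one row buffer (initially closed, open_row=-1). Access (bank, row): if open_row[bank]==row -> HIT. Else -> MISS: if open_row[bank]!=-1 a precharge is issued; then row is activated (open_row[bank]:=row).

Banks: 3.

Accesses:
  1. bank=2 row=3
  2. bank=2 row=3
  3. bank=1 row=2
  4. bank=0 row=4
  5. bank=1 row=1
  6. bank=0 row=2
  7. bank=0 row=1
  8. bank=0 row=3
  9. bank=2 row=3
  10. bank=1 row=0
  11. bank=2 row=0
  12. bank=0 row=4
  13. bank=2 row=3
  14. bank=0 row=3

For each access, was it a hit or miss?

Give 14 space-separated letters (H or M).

Answer: M H M M M M M M H M M M M M

Derivation:
Acc 1: bank2 row3 -> MISS (open row3); precharges=0
Acc 2: bank2 row3 -> HIT
Acc 3: bank1 row2 -> MISS (open row2); precharges=0
Acc 4: bank0 row4 -> MISS (open row4); precharges=0
Acc 5: bank1 row1 -> MISS (open row1); precharges=1
Acc 6: bank0 row2 -> MISS (open row2); precharges=2
Acc 7: bank0 row1 -> MISS (open row1); precharges=3
Acc 8: bank0 row3 -> MISS (open row3); precharges=4
Acc 9: bank2 row3 -> HIT
Acc 10: bank1 row0 -> MISS (open row0); precharges=5
Acc 11: bank2 row0 -> MISS (open row0); precharges=6
Acc 12: bank0 row4 -> MISS (open row4); precharges=7
Acc 13: bank2 row3 -> MISS (open row3); precharges=8
Acc 14: bank0 row3 -> MISS (open row3); precharges=9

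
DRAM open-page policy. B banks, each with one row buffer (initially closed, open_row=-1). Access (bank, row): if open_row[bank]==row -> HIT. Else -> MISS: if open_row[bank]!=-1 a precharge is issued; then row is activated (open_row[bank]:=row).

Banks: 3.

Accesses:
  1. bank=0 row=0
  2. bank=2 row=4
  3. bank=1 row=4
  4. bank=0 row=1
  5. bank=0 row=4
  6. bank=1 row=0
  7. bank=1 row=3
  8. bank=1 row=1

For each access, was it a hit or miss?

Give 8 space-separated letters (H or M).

Acc 1: bank0 row0 -> MISS (open row0); precharges=0
Acc 2: bank2 row4 -> MISS (open row4); precharges=0
Acc 3: bank1 row4 -> MISS (open row4); precharges=0
Acc 4: bank0 row1 -> MISS (open row1); precharges=1
Acc 5: bank0 row4 -> MISS (open row4); precharges=2
Acc 6: bank1 row0 -> MISS (open row0); precharges=3
Acc 7: bank1 row3 -> MISS (open row3); precharges=4
Acc 8: bank1 row1 -> MISS (open row1); precharges=5

Answer: M M M M M M M M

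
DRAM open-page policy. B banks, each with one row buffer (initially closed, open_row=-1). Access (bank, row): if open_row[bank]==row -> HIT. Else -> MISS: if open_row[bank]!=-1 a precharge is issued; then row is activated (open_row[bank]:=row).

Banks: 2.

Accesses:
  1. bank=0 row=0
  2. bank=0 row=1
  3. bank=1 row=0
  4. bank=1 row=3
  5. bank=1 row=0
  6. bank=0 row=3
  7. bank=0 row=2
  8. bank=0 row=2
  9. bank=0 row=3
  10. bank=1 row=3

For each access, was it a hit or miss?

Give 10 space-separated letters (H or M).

Answer: M M M M M M M H M M

Derivation:
Acc 1: bank0 row0 -> MISS (open row0); precharges=0
Acc 2: bank0 row1 -> MISS (open row1); precharges=1
Acc 3: bank1 row0 -> MISS (open row0); precharges=1
Acc 4: bank1 row3 -> MISS (open row3); precharges=2
Acc 5: bank1 row0 -> MISS (open row0); precharges=3
Acc 6: bank0 row3 -> MISS (open row3); precharges=4
Acc 7: bank0 row2 -> MISS (open row2); precharges=5
Acc 8: bank0 row2 -> HIT
Acc 9: bank0 row3 -> MISS (open row3); precharges=6
Acc 10: bank1 row3 -> MISS (open row3); precharges=7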